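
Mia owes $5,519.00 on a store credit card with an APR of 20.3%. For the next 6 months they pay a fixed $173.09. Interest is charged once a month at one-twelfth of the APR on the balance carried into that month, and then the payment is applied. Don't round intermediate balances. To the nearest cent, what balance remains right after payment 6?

Monthly rate r = 20.3%/12 = 1.69167% = 0.0169167.
Each month: B ← B·(1+r) − $173.09.
Month 1: interest $93.36; balance after payment $5,439.27.
Month 2: interest $92.01; balance after payment $5,358.20.
Month 3: interest $90.64; balance after payment $5,275.75.
Month 4: interest $89.25; balance after payment $5,191.91.
Month 5: interest $87.83; balance after payment $5,106.65.
Month 6: interest $86.39; balance after payment $5,019.95.

$5,019.95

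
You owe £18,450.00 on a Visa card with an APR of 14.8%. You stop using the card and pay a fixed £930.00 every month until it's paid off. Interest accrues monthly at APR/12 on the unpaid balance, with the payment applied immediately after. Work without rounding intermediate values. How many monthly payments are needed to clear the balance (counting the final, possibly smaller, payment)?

23 months

Monthly rate r = 14.8%/12 = 1.23333% = 0.0123333.
Recurrence: B ← B·(1+r) − £930.00.
Month 1: interest £227.55; balance after payment £17,747.55.
Month 2: interest £218.89; balance after payment £17,036.44.
Closed form: n = −ln(1 − rB₀/P)/ln(1+r) = −ln(0.75532)/ln(1.01233) ≈ 22.892, so the balance reaches zero during payment 23.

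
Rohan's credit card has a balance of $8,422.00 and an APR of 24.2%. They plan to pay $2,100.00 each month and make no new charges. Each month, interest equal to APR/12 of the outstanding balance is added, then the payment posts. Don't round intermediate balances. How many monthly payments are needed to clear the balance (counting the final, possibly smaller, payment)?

5 months

Monthly rate r = 24.2%/12 = 2.01667% = 0.0201667.
Recurrence: B ← B·(1+r) − $2,100.00.
Month 1: interest $169.84; balance after payment $6,491.84.
Month 2: interest $130.92; balance after payment $4,522.76.
Month 3: interest $91.21; balance after payment $2,513.97.
Month 4: interest $50.70; balance after payment $464.67.
Month 5: interest $9.37; balance after payment $0.00.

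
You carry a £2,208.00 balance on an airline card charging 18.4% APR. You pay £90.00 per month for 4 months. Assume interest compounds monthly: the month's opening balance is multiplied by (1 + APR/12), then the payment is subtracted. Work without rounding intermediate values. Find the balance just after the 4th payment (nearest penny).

£1,978.21

Monthly rate r = 18.4%/12 = 1.53333% = 0.0153333.
Each month: B ← B·(1+r) − £90.00.
Month 1: interest £33.86; balance after payment £2,151.86.
Month 2: interest £33.00; balance after payment £2,094.85.
Month 3: interest £32.12; balance after payment £2,036.97.
Month 4: interest £31.23; balance after payment £1,978.21.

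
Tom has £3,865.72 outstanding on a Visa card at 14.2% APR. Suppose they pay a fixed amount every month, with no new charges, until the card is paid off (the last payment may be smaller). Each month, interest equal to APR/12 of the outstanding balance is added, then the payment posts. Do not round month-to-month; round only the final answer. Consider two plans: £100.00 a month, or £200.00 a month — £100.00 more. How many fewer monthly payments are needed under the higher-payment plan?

Monthly rate r = 14.2%/12 = 1.18333% = 0.0118333.
At £100.00/mo: n = ⌈−ln(1 − rB₀/P)/ln(1+r)⌉ = 52 payments (last £97.82); total interest = total paid − £3,865.72 = £1,332.10.
At £200.00/mo: 23 payments (last £15.40); total interest £549.68.
Payments saved = 52 − 23 = 29.

29 fewer payments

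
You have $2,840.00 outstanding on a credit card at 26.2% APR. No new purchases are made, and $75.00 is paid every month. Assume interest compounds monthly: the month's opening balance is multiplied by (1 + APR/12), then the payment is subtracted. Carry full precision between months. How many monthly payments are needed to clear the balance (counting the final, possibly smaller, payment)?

82 months

Monthly rate r = 26.2%/12 = 2.18333% = 0.0218333.
Recurrence: B ← B·(1+r) − $75.00.
Month 1: interest $62.01; balance after payment $2,827.01.
Month 2: interest $61.72; balance after payment $2,813.73.
Closed form: n = −ln(1 − rB₀/P)/ln(1+r) = −ln(0.17324)/ln(1.02183) ≈ 81.166, so the balance reaches zero during payment 82.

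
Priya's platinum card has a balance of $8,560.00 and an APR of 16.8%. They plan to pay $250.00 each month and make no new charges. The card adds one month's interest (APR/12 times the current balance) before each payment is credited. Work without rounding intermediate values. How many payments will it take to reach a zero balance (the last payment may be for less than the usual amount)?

Monthly rate r = 16.8%/12 = 1.4% = 0.014.
Recurrence: B ← B·(1+r) − $250.00.
Month 1: interest $119.84; balance after payment $8,429.84.
Month 2: interest $118.02; balance after payment $8,297.86.
Closed form: n = −ln(1 − rB₀/P)/ln(1+r) = −ln(0.52064)/ln(1.014) ≈ 46.947, so the balance reaches zero during payment 47.

47 payments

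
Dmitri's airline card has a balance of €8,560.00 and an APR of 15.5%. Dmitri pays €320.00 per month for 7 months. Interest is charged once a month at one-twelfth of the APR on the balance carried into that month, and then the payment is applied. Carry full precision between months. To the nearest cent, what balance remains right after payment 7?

Monthly rate r = 15.5%/12 = 1.29167% = 0.0129167.
Each month: B ← B·(1+r) − €320.00.
Month 1: interest €110.57; balance after payment €8,350.57.
Month 2: interest €107.86; balance after payment €8,138.43.
Month 3: interest €105.12; balance after payment €7,923.55.
Month 4: interest €102.35; balance after payment €7,705.90.
Month 5: interest €99.53; balance after payment €7,485.43.
Month 6: interest €96.69; balance after payment €7,262.12.
Month 7: interest €93.80; balance after payment €7,035.92.

€7,035.92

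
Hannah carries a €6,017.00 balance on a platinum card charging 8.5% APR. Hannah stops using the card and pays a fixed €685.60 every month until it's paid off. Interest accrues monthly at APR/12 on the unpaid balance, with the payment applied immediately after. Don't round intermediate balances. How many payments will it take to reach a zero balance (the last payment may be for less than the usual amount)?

10 months

Monthly rate r = 8.5%/12 = 0.708333% = 0.00708333.
Recurrence: B ← B·(1+r) − €685.60.
Month 1: interest €42.62; balance after payment €5,374.02.
Month 2: interest €38.07; balance after payment €4,726.49.
Closed form: n = −ln(1 − rB₀/P)/ln(1+r) = −ln(0.93783)/ln(1.00708) ≈ 9.093, so the balance reaches zero during payment 10.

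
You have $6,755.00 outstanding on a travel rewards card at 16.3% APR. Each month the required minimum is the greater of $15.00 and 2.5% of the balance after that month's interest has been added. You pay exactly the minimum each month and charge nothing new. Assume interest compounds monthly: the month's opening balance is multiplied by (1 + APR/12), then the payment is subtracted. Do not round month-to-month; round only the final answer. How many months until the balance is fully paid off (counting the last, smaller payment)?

263 months

Monthly rate r = 16.3%/12 = 1.35833% = 0.0135833.
While 2.5% of the post-interest balance exceeds $15.00, each month B ← (B·(1+r))·(1 − 0.025), i.e. B shrinks by the factor (1+r)·0.975 = 0.98824.
This holds for months 1–206. Entering month 207 the balance is $591.05; 2.5% of the post-interest balance is now below $15.00, so the flat $15.00 minimum applies from here.
From month 207 a fixed $15.00 at rate r clears $591.05 in 57 more payments. Total: 206 + 57 = 263 months.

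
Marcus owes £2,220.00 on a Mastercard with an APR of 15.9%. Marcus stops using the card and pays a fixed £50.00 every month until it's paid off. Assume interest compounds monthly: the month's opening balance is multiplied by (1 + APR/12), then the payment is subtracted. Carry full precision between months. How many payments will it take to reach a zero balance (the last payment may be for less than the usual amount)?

68 payments

Monthly rate r = 15.9%/12 = 1.325% = 0.01325.
Recurrence: B ← B·(1+r) − £50.00.
Month 1: interest £29.41; balance after payment £2,199.41.
Month 2: interest £29.14; balance after payment £2,178.56.
Closed form: n = −ln(1 − rB₀/P)/ln(1+r) = −ln(0.4117)/ln(1.01325) ≈ 67.421, so the balance reaches zero during payment 68.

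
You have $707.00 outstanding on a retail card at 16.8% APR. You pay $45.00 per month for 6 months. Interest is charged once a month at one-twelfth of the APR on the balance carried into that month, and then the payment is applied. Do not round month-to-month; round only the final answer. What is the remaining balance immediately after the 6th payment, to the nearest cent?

$488.88

Monthly rate r = 16.8%/12 = 1.4% = 0.014.
Each month: B ← B·(1+r) − $45.00.
Month 1: interest $9.90; balance after payment $671.90.
Month 2: interest $9.41; balance after payment $636.30.
Month 3: interest $8.91; balance after payment $600.21.
Month 4: interest $8.40; balance after payment $563.62.
Month 5: interest $7.89; balance after payment $526.51.
Month 6: interest $7.37; balance after payment $488.88.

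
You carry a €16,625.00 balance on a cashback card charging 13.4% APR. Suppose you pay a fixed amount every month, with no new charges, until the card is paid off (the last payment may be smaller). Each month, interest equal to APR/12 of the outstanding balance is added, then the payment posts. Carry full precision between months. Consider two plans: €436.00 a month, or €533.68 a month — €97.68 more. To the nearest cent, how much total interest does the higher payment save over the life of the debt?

Monthly rate r = 13.4%/12 = 1.11667% = 0.0111667.
At €436.00/mo: n = ⌈−ln(1 − rB₀/P)/ln(1+r)⌉ = 50 payments (last €417.51); total interest = total paid − €16,625.00 = €5,156.51.
At €533.68/mo: 39 payments (last €265.74); total interest €3,920.58.
Interest saved = €5,156.51 − €3,920.58 = €1,235.93.

€1,235.93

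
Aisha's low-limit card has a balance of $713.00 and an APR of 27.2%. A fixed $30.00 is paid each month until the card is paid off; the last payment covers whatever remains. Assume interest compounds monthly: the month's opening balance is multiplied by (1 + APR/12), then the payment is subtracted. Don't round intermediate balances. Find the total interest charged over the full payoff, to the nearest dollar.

Monthly rate r = 27.2%/12 = 2.26667% = 0.0226667.
Payoff takes n = ⌈−ln(1 − rB₀/P)/ln(1+r)⌉ = ⌈34.521⌉ = 35 payments; the last is $15.70.
Total paid = 34·$30.00 + $15.70 = $1,035.70.
Total interest = total paid − principal = $1,035.70 − $713.00 = $322.70.

$323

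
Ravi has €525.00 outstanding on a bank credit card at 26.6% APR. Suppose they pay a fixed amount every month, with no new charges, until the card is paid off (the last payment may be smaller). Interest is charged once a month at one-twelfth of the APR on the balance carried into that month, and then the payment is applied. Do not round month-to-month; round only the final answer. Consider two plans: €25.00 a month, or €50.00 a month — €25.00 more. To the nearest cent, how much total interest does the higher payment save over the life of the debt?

Monthly rate r = 26.6%/12 = 2.21667% = 0.0221667.
At €25.00/mo: n = ⌈−ln(1 − rB₀/P)/ln(1+r)⌉ = 29 payments (last €14.36); total interest = total paid − €525.00 = €189.36.
At €50.00/mo: 13 payments (last €4.26); total interest €79.26.
Interest saved = €189.36 − €79.26 = €110.10.

€110.10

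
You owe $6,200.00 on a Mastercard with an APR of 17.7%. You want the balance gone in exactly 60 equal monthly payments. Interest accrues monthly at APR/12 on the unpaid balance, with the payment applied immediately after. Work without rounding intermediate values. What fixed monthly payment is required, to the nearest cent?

Monthly rate r = 17.7%/12 = 1.475% = 0.01475.
Level-payment amortization: P = B₀·r / (1 − (1+r)^(−n)) = 6200.00·0.01475 / (1 − 1.01475^(−60)).
Denominator 1 − (1+r)^(−60) = 0.584609652.
P = 91.45 / 0.584609652 ≈ 156.43.

$156.43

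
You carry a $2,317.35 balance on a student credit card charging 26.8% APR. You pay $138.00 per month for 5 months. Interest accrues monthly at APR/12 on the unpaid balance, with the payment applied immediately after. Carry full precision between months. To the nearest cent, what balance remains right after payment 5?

$1,866.42

Monthly rate r = 26.8%/12 = 2.23333% = 0.0223333.
Each month: B ← B·(1+r) − $138.00.
Month 1: interest $51.75; balance after payment $2,231.10.
Month 2: interest $49.83; balance after payment $2,142.93.
Month 3: interest $47.86; balance after payment $2,052.79.
Month 4: interest $45.85; balance after payment $1,960.64.
Month 5: interest $43.79; balance after payment $1,866.42.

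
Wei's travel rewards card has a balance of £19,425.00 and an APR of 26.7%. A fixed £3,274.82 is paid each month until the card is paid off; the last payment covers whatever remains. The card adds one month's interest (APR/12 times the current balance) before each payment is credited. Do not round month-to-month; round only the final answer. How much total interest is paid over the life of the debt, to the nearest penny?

Monthly rate r = 26.7%/12 = 2.225% = 0.02225.
Payoff takes n = ⌈−ln(1 − rB₀/P)/ln(1+r)⌉ = ⌈6.432⌉ = 7 payments; the last is £1,422.95.
Total paid = 6·£3,274.82 + £1,422.95 = £21,071.87.
Total interest = total paid − principal = £21,071.87 − £19,425.00 = £1,646.87.

£1,646.87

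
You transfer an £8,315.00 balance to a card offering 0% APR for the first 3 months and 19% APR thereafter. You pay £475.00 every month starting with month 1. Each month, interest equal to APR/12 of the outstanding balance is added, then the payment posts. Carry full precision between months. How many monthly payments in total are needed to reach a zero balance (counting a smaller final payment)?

20 months

Promo months 1–3 at r₀ = 0%/12 = 0; months 4+ at r₁ = 19%/12 = 0.0158333.
After month 3 (no interest yet): B = £8,315.00 − 3·£475.00 = £6,890.00.
Then at r₁ with £475.00/mo: n₂ = −ln(1 − r₁·B/P)/ln(1+r₁) ≈ 16.61 → 17 more payments.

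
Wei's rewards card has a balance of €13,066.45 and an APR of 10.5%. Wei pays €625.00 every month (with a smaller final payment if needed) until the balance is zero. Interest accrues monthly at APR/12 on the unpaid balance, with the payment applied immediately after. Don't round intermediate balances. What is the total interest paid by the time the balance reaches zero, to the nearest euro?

€1,428

Monthly rate r = 10.5%/12 = 0.875% = 0.00875.
Payoff takes n = ⌈−ln(1 − rB₀/P)/ln(1+r)⌉ = ⌈23.190⌉ = 24 payments; the last is €119.24.
Total paid = 23·€625.00 + €119.24 = €14,494.24.
Total interest = total paid − principal = €14,494.24 − €13,066.45 = €1,427.79.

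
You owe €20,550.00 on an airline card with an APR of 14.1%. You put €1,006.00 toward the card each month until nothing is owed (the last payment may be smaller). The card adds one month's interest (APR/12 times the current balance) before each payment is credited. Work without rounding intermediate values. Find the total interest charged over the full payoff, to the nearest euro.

€3,088

Monthly rate r = 14.1%/12 = 1.175% = 0.01175.
Payoff takes n = ⌈−ln(1 − rB₀/P)/ln(1+r)⌉ = ⌈23.496⌉ = 24 payments; the last is €500.24.
Total paid = 23·€1,006.00 + €500.24 = €23,638.24.
Total interest = total paid − principal = €23,638.24 − €20,550.00 = €3,088.24.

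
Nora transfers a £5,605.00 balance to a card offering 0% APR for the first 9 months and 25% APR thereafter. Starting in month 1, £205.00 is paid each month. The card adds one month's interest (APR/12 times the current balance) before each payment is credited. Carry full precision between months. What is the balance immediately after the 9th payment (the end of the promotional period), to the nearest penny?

Promo months 1–9 at r₀ = 0%/12 = 0; months 10+ at r₁ = 25%/12 = 0.0208333.
After month 9 (no interest yet): B = £5,605.00 − 9·£205.00 = £3,760.00.

£3,760.00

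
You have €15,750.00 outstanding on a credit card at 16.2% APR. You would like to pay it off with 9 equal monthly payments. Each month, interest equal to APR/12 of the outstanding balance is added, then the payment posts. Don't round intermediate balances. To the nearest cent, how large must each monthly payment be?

€1,870.24

Monthly rate r = 16.2%/12 = 1.35% = 0.0135.
Level-payment amortization: P = B₀·r / (1 − (1+r)^(−n)) = 15750.00·0.0135 / (1 − 1.0135^(−9)).
Denominator 1 − (1+r)^(−9) = 0.11368883.
P = 212.625 / 0.11368883 ≈ 1870.24.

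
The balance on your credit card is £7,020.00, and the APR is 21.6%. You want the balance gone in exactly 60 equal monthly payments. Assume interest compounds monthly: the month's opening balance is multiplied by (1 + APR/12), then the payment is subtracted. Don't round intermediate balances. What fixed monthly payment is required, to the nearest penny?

Monthly rate r = 21.6%/12 = 1.8% = 0.018.
Level-payment amortization: P = B₀·r / (1 − (1+r)^(−n)) = 7020.00·0.018 / (1 − 1.018^(−60)).
Denominator 1 − (1+r)^(−60) = 0.657126974.
P = 126.36 / 0.657126974 ≈ 192.29.

£192.29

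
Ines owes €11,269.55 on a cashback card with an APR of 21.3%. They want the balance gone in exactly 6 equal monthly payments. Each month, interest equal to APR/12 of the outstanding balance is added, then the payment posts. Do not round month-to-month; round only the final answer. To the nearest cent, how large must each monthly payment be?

€1,996.66

Monthly rate r = 21.3%/12 = 1.775% = 0.01775.
Level-payment amortization: P = B₀·r / (1 − (1+r)^(−n)) = 11269.55·0.01775 / (1 − 1.01775^(−6)).
Denominator 1 − (1+r)^(−6) = 0.100184782.
P = 200.035 / 0.100184782 ≈ 1996.66.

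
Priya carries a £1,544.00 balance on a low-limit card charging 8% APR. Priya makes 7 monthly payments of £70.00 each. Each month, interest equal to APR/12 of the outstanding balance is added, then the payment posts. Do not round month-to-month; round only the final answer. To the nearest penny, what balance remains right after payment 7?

Monthly rate r = 8%/12 = 0.666667% = 0.00666667.
Each month: B ← B·(1+r) − £70.00.
Month 1: interest £10.29; balance after payment £1,484.29.
Month 2: interest £9.90; balance after payment £1,424.19.
Month 3: interest £9.49; balance after payment £1,363.68.
Month 4: interest £9.09; balance after payment £1,302.77.
Month 5: interest £8.69; balance after payment £1,241.46.
Month 6: interest £8.28; balance after payment £1,179.74.
Month 7: interest £7.86; balance after payment £1,117.60.

£1,117.60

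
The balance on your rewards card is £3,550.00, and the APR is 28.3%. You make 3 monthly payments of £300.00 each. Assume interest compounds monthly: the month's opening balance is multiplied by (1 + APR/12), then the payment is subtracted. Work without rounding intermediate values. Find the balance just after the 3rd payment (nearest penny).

£2,885.74

Monthly rate r = 28.3%/12 = 2.35833% = 0.0235833.
Each month: B ← B·(1+r) − £300.00.
Month 1: interest £83.72; balance after payment £3,333.72.
Month 2: interest £78.62; balance after payment £3,112.34.
Month 3: interest £73.40; balance after payment £2,885.74.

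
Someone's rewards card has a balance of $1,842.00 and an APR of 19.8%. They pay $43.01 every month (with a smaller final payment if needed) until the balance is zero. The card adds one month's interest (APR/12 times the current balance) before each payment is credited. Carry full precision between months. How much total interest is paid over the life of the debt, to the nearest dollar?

Monthly rate r = 19.8%/12 = 1.65% = 0.0165.
Payoff takes n = ⌈−ln(1 − rB₀/P)/ln(1+r)⌉ = ⌈74.938⌉ = 75 payments; the last is $40.37.
Total paid = 74·$43.01 + $40.37 = $3,223.11.
Total interest = total paid − principal = $3,223.11 − $1,842.00 = $1,381.11.

$1,381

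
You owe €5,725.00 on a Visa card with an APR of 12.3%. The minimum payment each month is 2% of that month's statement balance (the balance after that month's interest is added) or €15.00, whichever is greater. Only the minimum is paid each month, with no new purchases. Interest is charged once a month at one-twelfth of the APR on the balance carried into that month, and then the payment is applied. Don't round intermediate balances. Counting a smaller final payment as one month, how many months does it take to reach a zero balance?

274 months

Monthly rate r = 12.3%/12 = 1.025% = 0.01025.
While 2% of the post-interest balance exceeds €15.00, each month B ← (B·(1+r))·(1 − 0.02), i.e. B shrinks by the factor (1+r)·0.98 = 0.99005.
This holds for months 1–205. Entering month 206 the balance is €736.27; 2% of the post-interest balance is now below €15.00, so the flat €15.00 minimum applies from here.
From month 206 a fixed €15.00 at rate r clears €736.27 in 69 more payments. Total: 205 + 69 = 274 months.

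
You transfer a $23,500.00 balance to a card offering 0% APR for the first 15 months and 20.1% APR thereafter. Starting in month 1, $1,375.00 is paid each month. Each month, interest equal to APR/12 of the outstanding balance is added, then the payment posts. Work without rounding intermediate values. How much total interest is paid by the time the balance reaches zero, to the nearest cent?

Promo months 1–15 at r₀ = 0%/12 = 0; months 16+ at r₁ = 20.1%/12 = 0.01675.
After month 15 (no interest yet): B = $23,500.00 − 15·$1,375.00 = $2,875.00.
Then at r₁ with $1,375.00/mo: n₂ = −ln(1 − r₁·B/P)/ln(1+r₁) ≈ 2.15 → 3 more payments.
Total paid = 17·$1,375.00 + $202.42 = $23,577.42; interest = $23,577.42 − $23,500.00 = $77.42.

$77.42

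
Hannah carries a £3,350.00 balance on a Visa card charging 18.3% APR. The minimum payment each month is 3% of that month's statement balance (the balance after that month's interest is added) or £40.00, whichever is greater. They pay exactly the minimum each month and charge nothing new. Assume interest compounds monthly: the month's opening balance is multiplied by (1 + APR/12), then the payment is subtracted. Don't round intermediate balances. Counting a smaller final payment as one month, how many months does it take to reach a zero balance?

Monthly rate r = 18.3%/12 = 1.525% = 0.01525.
While 3% of the post-interest balance exceeds £40.00, each month B ← (B·(1+r))·(1 − 0.03), i.e. B shrinks by the factor (1+r)·0.97 = 0.98479.
This holds for months 1–62. Entering month 63 the balance is £1,295.44; 3% of the post-interest balance is now below £40.00, so the flat £40.00 minimum applies from here.
From month 63 a fixed £40.00 at rate r clears £1,295.44 in 45 more payments. Total: 62 + 45 = 107 months.

107 months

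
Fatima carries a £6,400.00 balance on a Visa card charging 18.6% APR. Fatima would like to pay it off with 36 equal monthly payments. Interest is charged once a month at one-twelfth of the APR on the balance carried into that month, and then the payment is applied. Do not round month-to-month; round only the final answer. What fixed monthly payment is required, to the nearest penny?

£233.31

Monthly rate r = 18.6%/12 = 1.55% = 0.0155.
Level-payment amortization: P = B₀·r / (1 − (1+r)^(−n)) = 6400.00·0.0155 / (1 − 1.0155^(−36)).
Denominator 1 − (1+r)^(−36) = 0.425192268.
P = 99.2 / 0.425192268 ≈ 233.31.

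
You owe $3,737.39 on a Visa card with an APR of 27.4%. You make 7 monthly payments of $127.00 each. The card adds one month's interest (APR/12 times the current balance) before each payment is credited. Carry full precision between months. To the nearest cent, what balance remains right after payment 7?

Monthly rate r = 27.4%/12 = 2.28333% = 0.0228333.
Each month: B ← B·(1+r) − $127.00.
Month 1: interest $85.34; balance after payment $3,695.73.
Month 2: interest $84.39; balance after payment $3,653.11.
Month 3: interest $83.41; balance after payment $3,609.53.
Month 4: interest $82.42; balance after payment $3,564.94.
Month 5: interest $81.40; balance after payment $3,519.34.
Month 6: interest $80.36; balance after payment $3,472.70.
Month 7: interest $79.29; balance after payment $3,424.99.

$3,424.99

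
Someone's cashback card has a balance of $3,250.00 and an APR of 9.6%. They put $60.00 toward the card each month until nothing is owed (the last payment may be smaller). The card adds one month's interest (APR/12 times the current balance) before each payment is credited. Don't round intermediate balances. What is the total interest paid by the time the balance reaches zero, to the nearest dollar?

$1,027

Monthly rate r = 9.6%/12 = 0.8% = 0.008.
Payoff takes n = ⌈−ln(1 − rB₀/P)/ln(1+r)⌉ = ⌈71.282⌉ = 72 payments; the last is $16.95.
Total paid = 71·$60.00 + $16.95 = $4,276.95.
Total interest = total paid − principal = $4,276.95 − $3,250.00 = $1,026.95.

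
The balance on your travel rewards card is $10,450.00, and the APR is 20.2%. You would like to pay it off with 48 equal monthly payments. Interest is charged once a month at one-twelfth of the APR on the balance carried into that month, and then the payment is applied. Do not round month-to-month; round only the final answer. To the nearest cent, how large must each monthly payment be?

Monthly rate r = 20.2%/12 = 1.68333% = 0.0168333.
Level-payment amortization: P = B₀·r / (1 − (1+r)^(−n)) = 10450.00·0.0168333 / (1 − 1.01683^(−48)).
Denominator 1 − (1+r)^(−48) = 0.551243431.
P = 175.908 / 0.551243431 ≈ 319.11.

$319.11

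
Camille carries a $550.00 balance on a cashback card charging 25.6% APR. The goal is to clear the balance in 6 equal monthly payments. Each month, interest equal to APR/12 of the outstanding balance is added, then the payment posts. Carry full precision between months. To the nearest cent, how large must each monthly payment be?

Monthly rate r = 25.6%/12 = 2.13333% = 0.0213333.
Level-payment amortization: P = B₀·r / (1 − (1+r)^(−n)) = 550.00·0.0213333 / (1 − 1.02133^(−6)).
Denominator 1 − (1+r)^(−6) = 0.118961346.
P = 11.7333 / 0.118961346 ≈ 98.63.

$98.63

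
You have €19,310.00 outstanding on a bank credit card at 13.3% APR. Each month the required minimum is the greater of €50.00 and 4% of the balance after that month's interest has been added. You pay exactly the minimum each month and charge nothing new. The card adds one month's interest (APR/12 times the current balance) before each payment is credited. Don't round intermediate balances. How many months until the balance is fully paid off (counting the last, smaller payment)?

122 months

Monthly rate r = 13.3%/12 = 1.10833% = 0.0110833.
While 4% of the post-interest balance exceeds €50.00, each month B ← (B·(1+r))·(1 − 0.04), i.e. B shrinks by the factor (1+r)·0.96 = 0.97064.
This holds for months 1–93. Entering month 94 the balance is €1,208.35; 4% of the post-interest balance is now below €50.00, so the flat €50.00 minimum applies from here.
From month 94 a fixed €50.00 at rate r clears €1,208.35 in 29 more payments. Total: 93 + 29 = 122 months.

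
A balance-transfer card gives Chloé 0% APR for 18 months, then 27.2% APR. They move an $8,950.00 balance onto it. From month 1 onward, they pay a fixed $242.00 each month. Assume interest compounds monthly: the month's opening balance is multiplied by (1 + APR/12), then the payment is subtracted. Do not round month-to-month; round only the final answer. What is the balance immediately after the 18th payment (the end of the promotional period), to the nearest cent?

Promo months 1–18 at r₀ = 0%/12 = 0; months 19+ at r₁ = 27.2%/12 = 0.0226667.
After month 18 (no interest yet): B = $8,950.00 − 18·$242.00 = $4,594.00.

$4,594.00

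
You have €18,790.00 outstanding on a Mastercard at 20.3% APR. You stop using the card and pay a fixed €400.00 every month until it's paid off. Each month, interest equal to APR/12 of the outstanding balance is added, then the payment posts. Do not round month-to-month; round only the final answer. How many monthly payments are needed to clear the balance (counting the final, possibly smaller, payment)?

95 payments

Monthly rate r = 20.3%/12 = 1.69167% = 0.0169167.
Recurrence: B ← B·(1+r) − €400.00.
Month 1: interest €317.86; balance after payment €18,707.86.
Month 2: interest €316.47; balance after payment €18,624.34.
Closed form: n = −ln(1 − rB₀/P)/ln(1+r) = −ln(0.20534)/ln(1.01692) ≈ 94.371, so the balance reaches zero during payment 95.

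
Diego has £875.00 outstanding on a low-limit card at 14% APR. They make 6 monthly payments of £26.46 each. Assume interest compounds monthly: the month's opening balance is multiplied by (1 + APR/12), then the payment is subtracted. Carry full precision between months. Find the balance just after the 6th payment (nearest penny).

Monthly rate r = 14%/12 = 1.16667% = 0.0116667.
Each month: B ← B·(1+r) − £26.46.
Month 1: interest £10.21; balance after payment £858.75.
Month 2: interest £10.02; balance after payment £842.31.
Month 3: interest £9.83; balance after payment £825.67.
Month 4: interest £9.63; balance after payment £808.85.
Month 5: interest £9.44; balance after payment £791.82.
Month 6: interest £9.24; balance after payment £774.60.

£774.60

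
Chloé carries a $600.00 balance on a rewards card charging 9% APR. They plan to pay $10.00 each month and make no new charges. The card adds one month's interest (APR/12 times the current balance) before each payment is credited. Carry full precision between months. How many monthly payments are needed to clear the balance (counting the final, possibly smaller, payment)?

Monthly rate r = 9%/12 = 0.75% = 0.0075.
Recurrence: B ← B·(1+r) − $10.00.
Month 1: interest $4.50; balance after payment $594.50.
Month 2: interest $4.46; balance after payment $588.96.
Closed form: n = −ln(1 − rB₀/P)/ln(1+r) = −ln(0.55)/ln(1.0075) ≈ 80.010, so the balance reaches zero during payment 81.

81 months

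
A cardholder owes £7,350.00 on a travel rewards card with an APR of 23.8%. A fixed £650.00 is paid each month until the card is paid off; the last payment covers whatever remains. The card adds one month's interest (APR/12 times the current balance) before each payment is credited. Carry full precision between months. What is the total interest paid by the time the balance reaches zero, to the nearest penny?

£1,055.40

Monthly rate r = 23.8%/12 = 1.98333% = 0.0198333.
Payoff takes n = ⌈−ln(1 − rB₀/P)/ln(1+r)⌉ = ⌈12.931⌉ = 13 payments; the last is £605.40.
Total paid = 12·£650.00 + £605.40 = £8,405.40.
Total interest = total paid − principal = £8,405.40 − £7,350.00 = £1,055.40.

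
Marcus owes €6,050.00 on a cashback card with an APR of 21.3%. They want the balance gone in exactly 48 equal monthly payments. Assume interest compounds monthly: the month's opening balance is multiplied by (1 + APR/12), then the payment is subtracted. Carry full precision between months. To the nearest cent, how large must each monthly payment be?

Monthly rate r = 21.3%/12 = 1.775% = 0.01775.
Level-payment amortization: P = B₀·r / (1 − (1+r)^(−n)) = 6050.00·0.01775 / (1 − 1.01775^(−48)).
Denominator 1 − (1+r)^(−48) = 0.570239329.
P = 107.388 / 0.570239329 ≈ 188.32.

€188.32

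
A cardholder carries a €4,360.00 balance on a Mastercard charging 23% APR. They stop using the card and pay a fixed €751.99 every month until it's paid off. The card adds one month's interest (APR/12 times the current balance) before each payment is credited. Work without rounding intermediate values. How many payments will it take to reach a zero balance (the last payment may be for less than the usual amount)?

7 payments

Monthly rate r = 23%/12 = 1.91667% = 0.0191667.
Recurrence: B ← B·(1+r) − €751.99.
Month 1: interest €83.57; balance after payment €3,691.58.
Month 2: interest €70.76; balance after payment €3,010.34.
Closed form: n = −ln(1 − rB₀/P)/ln(1+r) = −ln(0.88887)/ln(1.01917) ≈ 6.205, so the balance reaches zero during payment 7.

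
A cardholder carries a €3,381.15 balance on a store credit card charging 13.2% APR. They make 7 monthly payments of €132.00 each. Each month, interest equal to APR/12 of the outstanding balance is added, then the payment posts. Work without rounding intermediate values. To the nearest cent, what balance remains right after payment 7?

Monthly rate r = 13.2%/12 = 1.1% = 0.011.
Each month: B ← B·(1+r) − €132.00.
Month 1: interest €37.19; balance after payment €3,286.34.
Month 2: interest €36.15; balance after payment €3,190.49.
Month 3: interest €35.10; balance after payment €3,093.59.
Month 4: interest €34.03; balance after payment €2,995.62.
Month 5: interest €32.95; balance after payment €2,896.57.
Month 6: interest €31.86; balance after payment €2,796.43.
Month 7: interest €30.76; balance after payment €2,695.19.

€2,695.19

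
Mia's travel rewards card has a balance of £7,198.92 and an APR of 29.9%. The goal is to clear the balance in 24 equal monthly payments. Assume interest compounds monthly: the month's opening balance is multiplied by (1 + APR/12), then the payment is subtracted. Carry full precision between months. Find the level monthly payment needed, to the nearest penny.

Monthly rate r = 29.9%/12 = 2.49167% = 0.0249167.
Level-payment amortization: P = B₀·r / (1 − (1+r)^(−n)) = 7198.92·0.0249167 / (1 − 1.02492^(−24)).
Denominator 1 − (1+r)^(−24) = 0.446044768.
P = 179.373 / 0.446044768 ≈ 402.14.

£402.14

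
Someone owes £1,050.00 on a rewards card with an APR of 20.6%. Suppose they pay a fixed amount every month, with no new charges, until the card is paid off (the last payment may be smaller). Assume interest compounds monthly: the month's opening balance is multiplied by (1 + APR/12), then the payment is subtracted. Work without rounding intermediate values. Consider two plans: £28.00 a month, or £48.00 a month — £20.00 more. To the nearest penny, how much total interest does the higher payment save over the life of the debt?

Monthly rate r = 20.6%/12 = 1.71667% = 0.0171667.
At £28.00/mo: n = ⌈−ln(1 − rB₀/P)/ln(1+r)⌉ = 61 payments (last £17.93); total interest = total paid − £1,050.00 = £647.93.
At £48.00/mo: 28 payments (last £31.88); total interest £277.88.
Interest saved = £647.93 − £277.88 = £370.05.

£370.05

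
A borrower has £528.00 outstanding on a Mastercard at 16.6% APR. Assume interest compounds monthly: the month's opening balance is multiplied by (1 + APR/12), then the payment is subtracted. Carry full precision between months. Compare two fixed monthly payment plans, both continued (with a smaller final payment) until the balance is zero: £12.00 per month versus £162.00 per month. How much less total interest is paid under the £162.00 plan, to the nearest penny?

£275.23

Monthly rate r = 16.6%/12 = 1.38333% = 0.0138333.
At £12.00/mo: n = ⌈−ln(1 − rB₀/P)/ln(1+r)⌉ = 69 payments (last £3.49); total interest = total paid − £528.00 = £291.49.
At £162.00/mo: 4 payments (last £58.26); total interest £16.26.
Interest saved = £291.49 − £16.26 = £275.23.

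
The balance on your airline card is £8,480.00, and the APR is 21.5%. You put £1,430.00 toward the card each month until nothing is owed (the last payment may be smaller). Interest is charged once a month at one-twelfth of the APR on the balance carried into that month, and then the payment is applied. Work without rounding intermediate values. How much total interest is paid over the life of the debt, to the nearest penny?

£568.04

Monthly rate r = 21.5%/12 = 1.79167% = 0.0179167.
Payoff takes n = ⌈−ln(1 − rB₀/P)/ln(1+r)⌉ = ⌈6.325⌉ = 7 payments; the last is £468.04.
Total paid = 6·£1,430.00 + £468.04 = £9,048.04.
Total interest = total paid − principal = £9,048.04 − £8,480.00 = £568.04.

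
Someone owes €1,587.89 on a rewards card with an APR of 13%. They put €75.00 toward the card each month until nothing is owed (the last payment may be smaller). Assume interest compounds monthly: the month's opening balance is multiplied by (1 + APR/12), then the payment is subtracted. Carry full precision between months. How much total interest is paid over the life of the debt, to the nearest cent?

Monthly rate r = 13%/12 = 1.08333% = 0.0108333.
Payoff takes n = ⌈−ln(1 − rB₀/P)/ln(1+r)⌉ = ⌈24.180⌉ = 25 payments; the last is €13.53.
Total paid = 24·€75.00 + €13.53 = €1,813.53.
Total interest = total paid − principal = €1,813.53 − €1,587.89 = €225.64.

€225.64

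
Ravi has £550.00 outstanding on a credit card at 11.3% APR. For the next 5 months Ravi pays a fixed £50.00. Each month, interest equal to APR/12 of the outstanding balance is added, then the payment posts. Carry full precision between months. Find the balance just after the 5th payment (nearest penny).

£321.64

Monthly rate r = 11.3%/12 = 0.941667% = 0.00941667.
Each month: B ← B·(1+r) − £50.00.
Month 1: interest £5.18; balance after payment £505.18.
Month 2: interest £4.76; balance after payment £459.94.
Month 3: interest £4.33; balance after payment £414.27.
Month 4: interest £3.90; balance after payment £368.17.
Month 5: interest £3.47; balance after payment £321.64.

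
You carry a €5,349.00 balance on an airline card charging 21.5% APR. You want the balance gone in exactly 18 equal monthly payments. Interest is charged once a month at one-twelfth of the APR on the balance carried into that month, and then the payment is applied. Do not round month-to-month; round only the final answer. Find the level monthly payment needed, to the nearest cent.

Monthly rate r = 21.5%/12 = 1.79167% = 0.0179167.
Level-payment amortization: P = B₀·r / (1 − (1+r)^(−n)) = 5349.00·0.0179167 / (1 − 1.01792^(−18)).
Denominator 1 − (1+r)^(−18) = 0.273593126.
P = 95.8363 / 0.273593126 ≈ 350.29.

€350.29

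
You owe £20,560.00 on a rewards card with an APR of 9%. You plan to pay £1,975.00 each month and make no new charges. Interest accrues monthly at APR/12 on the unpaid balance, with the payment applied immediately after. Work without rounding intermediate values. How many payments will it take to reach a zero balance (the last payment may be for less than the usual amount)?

11 months

Monthly rate r = 9%/12 = 0.75% = 0.0075.
Recurrence: B ← B·(1+r) − £1,975.00.
Month 1: interest £154.20; balance after payment £18,739.20.
Month 2: interest £140.54; balance after payment £16,904.74.
Closed form: n = −ln(1 − rB₀/P)/ln(1+r) = −ln(0.92192)/ln(1.0075) ≈ 10.880, so the balance reaches zero during payment 11.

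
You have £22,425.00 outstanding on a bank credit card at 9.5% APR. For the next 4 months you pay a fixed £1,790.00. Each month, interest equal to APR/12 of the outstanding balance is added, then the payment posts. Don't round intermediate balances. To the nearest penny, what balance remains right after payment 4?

£15,898.13

Monthly rate r = 9.5%/12 = 0.791667% = 0.00791667.
Each month: B ← B·(1+r) − £1,790.00.
Month 1: interest £177.53; balance after payment £20,812.53.
Month 2: interest £164.77; balance after payment £19,187.30.
Month 3: interest £151.90; balance after payment £17,549.20.
Month 4: interest £138.93; balance after payment £15,898.13.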